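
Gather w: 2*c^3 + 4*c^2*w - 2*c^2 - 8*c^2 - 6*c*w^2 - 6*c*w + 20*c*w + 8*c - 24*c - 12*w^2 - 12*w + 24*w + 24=2*c^3 - 10*c^2 - 16*c + w^2*(-6*c - 12) + w*(4*c^2 + 14*c + 12) + 24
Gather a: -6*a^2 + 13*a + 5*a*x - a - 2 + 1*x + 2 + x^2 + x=-6*a^2 + a*(5*x + 12) + x^2 + 2*x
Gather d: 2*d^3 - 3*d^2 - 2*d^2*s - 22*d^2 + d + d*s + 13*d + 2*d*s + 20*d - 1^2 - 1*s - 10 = 2*d^3 + d^2*(-2*s - 25) + d*(3*s + 34) - s - 11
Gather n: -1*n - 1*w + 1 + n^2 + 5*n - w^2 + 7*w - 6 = n^2 + 4*n - w^2 + 6*w - 5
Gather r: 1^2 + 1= 2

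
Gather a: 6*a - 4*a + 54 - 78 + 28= 2*a + 4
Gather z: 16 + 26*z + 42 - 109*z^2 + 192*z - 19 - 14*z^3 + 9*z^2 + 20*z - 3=-14*z^3 - 100*z^2 + 238*z + 36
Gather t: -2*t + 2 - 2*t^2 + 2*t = 2 - 2*t^2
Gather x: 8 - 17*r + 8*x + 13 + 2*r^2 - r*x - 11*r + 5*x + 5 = 2*r^2 - 28*r + x*(13 - r) + 26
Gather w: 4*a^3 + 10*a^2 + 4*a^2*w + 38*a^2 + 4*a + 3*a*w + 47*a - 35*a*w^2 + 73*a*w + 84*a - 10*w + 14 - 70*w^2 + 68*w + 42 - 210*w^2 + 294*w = 4*a^3 + 48*a^2 + 135*a + w^2*(-35*a - 280) + w*(4*a^2 + 76*a + 352) + 56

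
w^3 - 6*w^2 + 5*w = w*(w - 5)*(w - 1)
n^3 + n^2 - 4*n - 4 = (n - 2)*(n + 1)*(n + 2)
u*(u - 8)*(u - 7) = u^3 - 15*u^2 + 56*u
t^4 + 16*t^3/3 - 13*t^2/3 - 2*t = t*(t - 1)*(t + 1/3)*(t + 6)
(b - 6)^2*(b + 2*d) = b^3 + 2*b^2*d - 12*b^2 - 24*b*d + 36*b + 72*d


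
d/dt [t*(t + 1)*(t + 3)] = 3*t^2 + 8*t + 3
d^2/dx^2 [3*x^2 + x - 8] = 6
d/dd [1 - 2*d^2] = -4*d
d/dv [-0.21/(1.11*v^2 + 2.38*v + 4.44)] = (0.4662*v + 0.4998)/(1.11*v^2 + 2.38*v + 4.44)^2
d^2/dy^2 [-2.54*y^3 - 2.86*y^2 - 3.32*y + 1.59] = -15.24*y - 5.72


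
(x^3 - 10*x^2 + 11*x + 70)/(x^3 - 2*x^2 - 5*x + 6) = (x^2 - 12*x + 35)/(x^2 - 4*x + 3)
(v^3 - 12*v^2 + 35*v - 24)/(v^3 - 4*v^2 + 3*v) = (v - 8)/v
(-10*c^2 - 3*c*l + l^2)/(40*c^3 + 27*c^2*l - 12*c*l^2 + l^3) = (-2*c - l)/(8*c^2 + 7*c*l - l^2)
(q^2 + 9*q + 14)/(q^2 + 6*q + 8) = (q + 7)/(q + 4)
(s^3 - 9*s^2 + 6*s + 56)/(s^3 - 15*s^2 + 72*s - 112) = (s + 2)/(s - 4)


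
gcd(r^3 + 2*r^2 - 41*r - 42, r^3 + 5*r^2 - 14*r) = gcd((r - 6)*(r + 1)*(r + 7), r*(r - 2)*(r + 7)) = r + 7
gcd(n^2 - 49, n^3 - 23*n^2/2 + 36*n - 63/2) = n - 7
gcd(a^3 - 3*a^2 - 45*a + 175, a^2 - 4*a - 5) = a - 5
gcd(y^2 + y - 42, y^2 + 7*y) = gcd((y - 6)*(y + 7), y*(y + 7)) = y + 7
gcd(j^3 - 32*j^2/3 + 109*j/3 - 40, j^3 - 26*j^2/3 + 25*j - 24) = j^2 - 17*j/3 + 8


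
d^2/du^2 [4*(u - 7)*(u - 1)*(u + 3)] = 24*u - 40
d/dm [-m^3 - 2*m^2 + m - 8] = -3*m^2 - 4*m + 1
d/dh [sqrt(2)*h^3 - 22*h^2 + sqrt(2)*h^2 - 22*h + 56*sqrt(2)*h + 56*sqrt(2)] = 3*sqrt(2)*h^2 - 44*h + 2*sqrt(2)*h - 22 + 56*sqrt(2)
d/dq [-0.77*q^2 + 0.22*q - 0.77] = 0.22 - 1.54*q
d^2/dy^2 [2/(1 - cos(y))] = 2*(cos(y) + 2)/(cos(y) - 1)^2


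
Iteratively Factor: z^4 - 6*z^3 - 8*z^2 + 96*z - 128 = (z - 4)*(z^3 - 2*z^2 - 16*z + 32) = (z - 4)*(z - 2)*(z^2 - 16) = (z - 4)*(z - 2)*(z + 4)*(z - 4)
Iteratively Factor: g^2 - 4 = (g - 2)*(g + 2)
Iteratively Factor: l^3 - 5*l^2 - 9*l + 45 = (l + 3)*(l^2 - 8*l + 15) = (l - 5)*(l + 3)*(l - 3)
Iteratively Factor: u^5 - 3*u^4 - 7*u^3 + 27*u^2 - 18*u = (u + 3)*(u^4 - 6*u^3 + 11*u^2 - 6*u) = (u - 3)*(u + 3)*(u^3 - 3*u^2 + 2*u) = (u - 3)*(u - 2)*(u + 3)*(u^2 - u) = (u - 3)*(u - 2)*(u - 1)*(u + 3)*(u)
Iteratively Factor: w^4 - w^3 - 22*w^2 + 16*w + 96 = (w - 4)*(w^3 + 3*w^2 - 10*w - 24) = (w - 4)*(w + 2)*(w^2 + w - 12) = (w - 4)*(w + 2)*(w + 4)*(w - 3)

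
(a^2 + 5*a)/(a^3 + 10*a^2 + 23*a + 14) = a*(a + 5)/(a^3 + 10*a^2 + 23*a + 14)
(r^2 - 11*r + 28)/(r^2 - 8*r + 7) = (r - 4)/(r - 1)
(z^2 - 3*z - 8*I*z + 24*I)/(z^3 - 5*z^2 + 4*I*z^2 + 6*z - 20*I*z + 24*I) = (z - 8*I)/(z^2 + z*(-2 + 4*I) - 8*I)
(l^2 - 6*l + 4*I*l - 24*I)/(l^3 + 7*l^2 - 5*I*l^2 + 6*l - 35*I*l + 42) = (l^2 + l*(-6 + 4*I) - 24*I)/(l^3 + l^2*(7 - 5*I) + l*(6 - 35*I) + 42)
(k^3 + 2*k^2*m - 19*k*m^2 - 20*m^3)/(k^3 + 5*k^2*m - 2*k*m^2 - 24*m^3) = (k^3 + 2*k^2*m - 19*k*m^2 - 20*m^3)/(k^3 + 5*k^2*m - 2*k*m^2 - 24*m^3)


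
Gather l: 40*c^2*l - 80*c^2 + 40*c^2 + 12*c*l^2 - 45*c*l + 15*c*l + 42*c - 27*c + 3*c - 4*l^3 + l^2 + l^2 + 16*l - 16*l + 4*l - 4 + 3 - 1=-40*c^2 + 18*c - 4*l^3 + l^2*(12*c + 2) + l*(40*c^2 - 30*c + 4) - 2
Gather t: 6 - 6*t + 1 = 7 - 6*t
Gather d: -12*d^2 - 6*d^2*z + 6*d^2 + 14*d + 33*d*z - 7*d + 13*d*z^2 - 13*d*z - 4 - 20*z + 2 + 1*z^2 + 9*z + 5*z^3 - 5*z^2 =d^2*(-6*z - 6) + d*(13*z^2 + 20*z + 7) + 5*z^3 - 4*z^2 - 11*z - 2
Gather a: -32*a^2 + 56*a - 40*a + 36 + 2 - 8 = -32*a^2 + 16*a + 30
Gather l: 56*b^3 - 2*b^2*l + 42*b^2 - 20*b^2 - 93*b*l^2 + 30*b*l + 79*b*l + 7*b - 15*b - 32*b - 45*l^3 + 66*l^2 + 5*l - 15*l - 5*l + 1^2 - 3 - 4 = 56*b^3 + 22*b^2 - 40*b - 45*l^3 + l^2*(66 - 93*b) + l*(-2*b^2 + 109*b - 15) - 6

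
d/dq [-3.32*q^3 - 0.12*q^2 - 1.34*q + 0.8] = -9.96*q^2 - 0.24*q - 1.34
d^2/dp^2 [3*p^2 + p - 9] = 6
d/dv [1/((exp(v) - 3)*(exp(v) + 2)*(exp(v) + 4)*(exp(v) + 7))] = (-4*exp(3*v) - 30*exp(2*v) - 22*exp(v) + 94)*exp(v)/(exp(8*v) + 20*exp(7*v) + 122*exp(6*v) + 32*exp(5*v) - 2095*exp(4*v) - 5428*exp(3*v) + 5140*exp(2*v) + 31584*exp(v) + 28224)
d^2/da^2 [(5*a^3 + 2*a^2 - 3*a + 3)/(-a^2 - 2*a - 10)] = 2*(37*a^3 - 249*a^2 - 1608*a - 242)/(a^6 + 6*a^5 + 42*a^4 + 128*a^3 + 420*a^2 + 600*a + 1000)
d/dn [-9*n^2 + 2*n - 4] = 2 - 18*n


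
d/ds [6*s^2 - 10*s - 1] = 12*s - 10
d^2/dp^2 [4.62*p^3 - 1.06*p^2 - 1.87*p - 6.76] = 27.72*p - 2.12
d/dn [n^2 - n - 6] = 2*n - 1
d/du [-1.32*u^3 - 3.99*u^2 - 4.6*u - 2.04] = -3.96*u^2 - 7.98*u - 4.6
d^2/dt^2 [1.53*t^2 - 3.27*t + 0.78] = 3.06000000000000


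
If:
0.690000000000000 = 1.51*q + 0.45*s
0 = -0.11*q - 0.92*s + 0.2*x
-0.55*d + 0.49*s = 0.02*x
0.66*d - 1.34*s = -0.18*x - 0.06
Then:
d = 1.20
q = -0.04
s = 1.65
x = 7.59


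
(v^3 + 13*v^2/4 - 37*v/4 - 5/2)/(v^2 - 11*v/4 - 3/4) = (v^2 + 3*v - 10)/(v - 3)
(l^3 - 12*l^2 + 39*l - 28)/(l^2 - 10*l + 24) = (l^2 - 8*l + 7)/(l - 6)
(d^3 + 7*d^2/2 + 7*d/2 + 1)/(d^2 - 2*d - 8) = (2*d^2 + 3*d + 1)/(2*(d - 4))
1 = 1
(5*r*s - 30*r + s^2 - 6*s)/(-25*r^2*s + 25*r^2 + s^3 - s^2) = (6 - s)/(5*r*s - 5*r - s^2 + s)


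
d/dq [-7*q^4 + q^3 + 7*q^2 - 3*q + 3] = -28*q^3 + 3*q^2 + 14*q - 3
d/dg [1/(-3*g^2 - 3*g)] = (2*g + 1)/(3*g^2*(g + 1)^2)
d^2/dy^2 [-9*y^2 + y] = -18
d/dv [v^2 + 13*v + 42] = 2*v + 13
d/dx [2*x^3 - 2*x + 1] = 6*x^2 - 2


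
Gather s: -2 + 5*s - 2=5*s - 4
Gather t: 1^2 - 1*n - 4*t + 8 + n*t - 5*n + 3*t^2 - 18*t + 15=-6*n + 3*t^2 + t*(n - 22) + 24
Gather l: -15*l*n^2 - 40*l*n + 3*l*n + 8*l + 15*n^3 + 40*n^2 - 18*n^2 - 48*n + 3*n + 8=l*(-15*n^2 - 37*n + 8) + 15*n^3 + 22*n^2 - 45*n + 8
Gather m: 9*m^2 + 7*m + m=9*m^2 + 8*m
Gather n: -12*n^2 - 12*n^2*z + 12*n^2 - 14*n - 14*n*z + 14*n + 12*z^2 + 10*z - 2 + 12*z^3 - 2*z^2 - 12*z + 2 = -12*n^2*z - 14*n*z + 12*z^3 + 10*z^2 - 2*z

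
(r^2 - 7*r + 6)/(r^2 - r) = (r - 6)/r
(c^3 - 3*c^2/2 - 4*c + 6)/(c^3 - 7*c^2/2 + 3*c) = (c + 2)/c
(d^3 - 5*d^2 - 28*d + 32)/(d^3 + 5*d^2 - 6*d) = (d^2 - 4*d - 32)/(d*(d + 6))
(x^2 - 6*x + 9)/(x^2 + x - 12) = (x - 3)/(x + 4)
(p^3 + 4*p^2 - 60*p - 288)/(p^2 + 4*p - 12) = (p^2 - 2*p - 48)/(p - 2)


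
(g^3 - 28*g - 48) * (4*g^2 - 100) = 4*g^5 - 212*g^3 - 192*g^2 + 2800*g + 4800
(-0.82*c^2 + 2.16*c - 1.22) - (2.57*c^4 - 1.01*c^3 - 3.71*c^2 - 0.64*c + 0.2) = -2.57*c^4 + 1.01*c^3 + 2.89*c^2 + 2.8*c - 1.42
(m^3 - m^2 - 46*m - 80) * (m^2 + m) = m^5 - 47*m^3 - 126*m^2 - 80*m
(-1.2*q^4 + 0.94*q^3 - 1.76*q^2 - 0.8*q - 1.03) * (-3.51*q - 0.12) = 4.212*q^5 - 3.1554*q^4 + 6.0648*q^3 + 3.0192*q^2 + 3.7113*q + 0.1236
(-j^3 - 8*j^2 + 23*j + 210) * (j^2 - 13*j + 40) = -j^5 + 5*j^4 + 87*j^3 - 409*j^2 - 1810*j + 8400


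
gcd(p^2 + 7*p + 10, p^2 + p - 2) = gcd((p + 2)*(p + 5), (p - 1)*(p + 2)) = p + 2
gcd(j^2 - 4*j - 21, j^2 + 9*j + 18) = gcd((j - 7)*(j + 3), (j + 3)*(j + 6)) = j + 3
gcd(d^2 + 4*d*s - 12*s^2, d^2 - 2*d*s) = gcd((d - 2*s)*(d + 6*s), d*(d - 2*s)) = -d + 2*s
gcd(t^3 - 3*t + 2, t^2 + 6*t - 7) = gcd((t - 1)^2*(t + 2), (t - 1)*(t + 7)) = t - 1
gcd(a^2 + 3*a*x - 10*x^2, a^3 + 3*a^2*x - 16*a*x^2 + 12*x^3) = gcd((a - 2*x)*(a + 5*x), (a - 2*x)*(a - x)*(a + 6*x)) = -a + 2*x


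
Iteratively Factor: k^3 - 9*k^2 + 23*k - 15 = (k - 3)*(k^2 - 6*k + 5) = (k - 3)*(k - 1)*(k - 5)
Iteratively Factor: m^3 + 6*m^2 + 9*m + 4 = (m + 1)*(m^2 + 5*m + 4) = (m + 1)*(m + 4)*(m + 1)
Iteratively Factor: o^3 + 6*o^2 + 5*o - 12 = (o - 1)*(o^2 + 7*o + 12) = (o - 1)*(o + 4)*(o + 3)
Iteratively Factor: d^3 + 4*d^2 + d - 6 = (d + 2)*(d^2 + 2*d - 3) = (d - 1)*(d + 2)*(d + 3)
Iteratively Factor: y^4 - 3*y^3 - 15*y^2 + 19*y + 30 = (y + 1)*(y^3 - 4*y^2 - 11*y + 30) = (y - 5)*(y + 1)*(y^2 + y - 6) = (y - 5)*(y + 1)*(y + 3)*(y - 2)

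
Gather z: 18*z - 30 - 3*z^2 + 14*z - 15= -3*z^2 + 32*z - 45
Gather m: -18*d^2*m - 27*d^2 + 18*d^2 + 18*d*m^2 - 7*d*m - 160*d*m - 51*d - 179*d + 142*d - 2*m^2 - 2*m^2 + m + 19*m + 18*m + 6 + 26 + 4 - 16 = -9*d^2 - 88*d + m^2*(18*d - 4) + m*(-18*d^2 - 167*d + 38) + 20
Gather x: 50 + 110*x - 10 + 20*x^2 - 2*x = 20*x^2 + 108*x + 40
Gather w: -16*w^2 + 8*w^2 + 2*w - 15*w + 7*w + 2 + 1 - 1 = -8*w^2 - 6*w + 2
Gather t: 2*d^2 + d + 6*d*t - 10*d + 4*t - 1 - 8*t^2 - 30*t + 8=2*d^2 - 9*d - 8*t^2 + t*(6*d - 26) + 7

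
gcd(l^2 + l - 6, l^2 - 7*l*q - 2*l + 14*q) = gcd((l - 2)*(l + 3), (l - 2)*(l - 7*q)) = l - 2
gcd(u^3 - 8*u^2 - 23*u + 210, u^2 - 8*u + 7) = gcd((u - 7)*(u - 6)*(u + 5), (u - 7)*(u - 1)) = u - 7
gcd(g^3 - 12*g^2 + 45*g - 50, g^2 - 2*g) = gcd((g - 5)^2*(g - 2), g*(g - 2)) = g - 2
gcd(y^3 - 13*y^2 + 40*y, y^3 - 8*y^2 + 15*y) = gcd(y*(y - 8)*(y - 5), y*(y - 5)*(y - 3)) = y^2 - 5*y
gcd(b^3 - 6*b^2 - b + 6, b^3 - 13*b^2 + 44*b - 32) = b - 1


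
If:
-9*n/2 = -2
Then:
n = 4/9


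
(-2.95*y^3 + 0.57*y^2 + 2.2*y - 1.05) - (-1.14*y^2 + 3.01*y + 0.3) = -2.95*y^3 + 1.71*y^2 - 0.81*y - 1.35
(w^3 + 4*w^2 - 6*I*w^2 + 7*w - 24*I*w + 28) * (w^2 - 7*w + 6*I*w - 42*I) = w^5 - 3*w^4 + 15*w^3 - 129*w^2 + 42*I*w^2 - 1204*w - 126*I*w - 1176*I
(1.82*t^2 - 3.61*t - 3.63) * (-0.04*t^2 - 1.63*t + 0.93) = -0.0728*t^4 - 2.8222*t^3 + 7.7221*t^2 + 2.5596*t - 3.3759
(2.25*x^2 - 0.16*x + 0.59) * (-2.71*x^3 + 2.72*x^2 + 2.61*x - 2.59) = -6.0975*x^5 + 6.5536*x^4 + 3.8384*x^3 - 4.6403*x^2 + 1.9543*x - 1.5281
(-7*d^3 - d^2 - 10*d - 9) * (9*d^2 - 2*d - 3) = -63*d^5 + 5*d^4 - 67*d^3 - 58*d^2 + 48*d + 27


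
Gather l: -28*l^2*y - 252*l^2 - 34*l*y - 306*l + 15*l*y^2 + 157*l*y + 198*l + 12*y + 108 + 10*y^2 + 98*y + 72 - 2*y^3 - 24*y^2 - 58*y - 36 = l^2*(-28*y - 252) + l*(15*y^2 + 123*y - 108) - 2*y^3 - 14*y^2 + 52*y + 144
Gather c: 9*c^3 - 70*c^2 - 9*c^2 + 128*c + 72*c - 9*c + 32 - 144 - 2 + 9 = 9*c^3 - 79*c^2 + 191*c - 105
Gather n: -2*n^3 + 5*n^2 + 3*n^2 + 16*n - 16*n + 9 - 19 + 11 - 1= -2*n^3 + 8*n^2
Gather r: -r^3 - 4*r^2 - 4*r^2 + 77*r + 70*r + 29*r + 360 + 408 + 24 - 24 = -r^3 - 8*r^2 + 176*r + 768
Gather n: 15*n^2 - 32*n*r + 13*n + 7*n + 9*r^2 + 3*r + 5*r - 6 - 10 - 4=15*n^2 + n*(20 - 32*r) + 9*r^2 + 8*r - 20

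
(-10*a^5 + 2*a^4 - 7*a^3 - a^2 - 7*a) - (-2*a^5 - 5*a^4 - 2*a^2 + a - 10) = -8*a^5 + 7*a^4 - 7*a^3 + a^2 - 8*a + 10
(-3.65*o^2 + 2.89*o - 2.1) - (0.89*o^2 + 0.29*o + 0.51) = -4.54*o^2 + 2.6*o - 2.61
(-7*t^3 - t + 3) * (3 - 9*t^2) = 63*t^5 - 12*t^3 - 27*t^2 - 3*t + 9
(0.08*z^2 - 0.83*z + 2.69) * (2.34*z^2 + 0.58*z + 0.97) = 0.1872*z^4 - 1.8958*z^3 + 5.8908*z^2 + 0.7551*z + 2.6093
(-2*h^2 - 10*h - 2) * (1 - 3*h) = 6*h^3 + 28*h^2 - 4*h - 2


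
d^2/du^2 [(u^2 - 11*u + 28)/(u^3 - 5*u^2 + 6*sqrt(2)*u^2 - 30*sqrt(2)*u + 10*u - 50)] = 2*(-((2*u - 11)*(3*u^2 - 10*u + 12*sqrt(2)*u - 30*sqrt(2) + 10) + (3*u - 5 + 6*sqrt(2))*(u^2 - 11*u + 28))*(u^3 - 5*u^2 + 6*sqrt(2)*u^2 - 30*sqrt(2)*u + 10*u - 50) + (u^2 - 11*u + 28)*(3*u^2 - 10*u + 12*sqrt(2)*u - 30*sqrt(2) + 10)^2 + (u^3 - 5*u^2 + 6*sqrt(2)*u^2 - 30*sqrt(2)*u + 10*u - 50)^2)/(u^3 - 5*u^2 + 6*sqrt(2)*u^2 - 30*sqrt(2)*u + 10*u - 50)^3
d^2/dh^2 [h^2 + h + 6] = 2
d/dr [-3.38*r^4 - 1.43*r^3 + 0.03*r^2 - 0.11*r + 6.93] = -13.52*r^3 - 4.29*r^2 + 0.06*r - 0.11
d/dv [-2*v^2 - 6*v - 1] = -4*v - 6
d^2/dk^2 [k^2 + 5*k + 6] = 2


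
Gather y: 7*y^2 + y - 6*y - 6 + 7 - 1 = 7*y^2 - 5*y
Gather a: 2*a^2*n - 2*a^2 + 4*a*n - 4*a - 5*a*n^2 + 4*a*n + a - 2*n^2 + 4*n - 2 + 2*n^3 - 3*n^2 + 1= a^2*(2*n - 2) + a*(-5*n^2 + 8*n - 3) + 2*n^3 - 5*n^2 + 4*n - 1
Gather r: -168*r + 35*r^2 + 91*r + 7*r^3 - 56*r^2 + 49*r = 7*r^3 - 21*r^2 - 28*r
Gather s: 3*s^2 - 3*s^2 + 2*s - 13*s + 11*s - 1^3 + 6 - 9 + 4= 0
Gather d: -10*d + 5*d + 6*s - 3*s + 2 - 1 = -5*d + 3*s + 1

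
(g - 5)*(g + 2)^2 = g^3 - g^2 - 16*g - 20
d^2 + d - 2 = (d - 1)*(d + 2)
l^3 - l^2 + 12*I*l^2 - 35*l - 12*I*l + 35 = (l - 1)*(l + 5*I)*(l + 7*I)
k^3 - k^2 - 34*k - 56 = (k - 7)*(k + 2)*(k + 4)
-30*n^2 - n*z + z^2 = (-6*n + z)*(5*n + z)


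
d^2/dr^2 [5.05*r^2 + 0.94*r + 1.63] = 10.1000000000000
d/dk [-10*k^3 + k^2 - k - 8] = -30*k^2 + 2*k - 1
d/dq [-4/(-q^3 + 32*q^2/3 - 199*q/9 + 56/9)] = 36*(-27*q^2 + 192*q - 199)/(9*q^3 - 96*q^2 + 199*q - 56)^2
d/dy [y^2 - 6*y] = 2*y - 6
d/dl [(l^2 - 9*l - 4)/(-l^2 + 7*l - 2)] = 2*(-l^2 - 6*l + 23)/(l^4 - 14*l^3 + 53*l^2 - 28*l + 4)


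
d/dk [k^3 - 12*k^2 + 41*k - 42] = 3*k^2 - 24*k + 41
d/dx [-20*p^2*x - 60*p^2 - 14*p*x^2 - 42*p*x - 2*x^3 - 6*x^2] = -20*p^2 - 28*p*x - 42*p - 6*x^2 - 12*x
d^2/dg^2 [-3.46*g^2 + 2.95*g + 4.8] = -6.92000000000000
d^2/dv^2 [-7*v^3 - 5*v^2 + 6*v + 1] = -42*v - 10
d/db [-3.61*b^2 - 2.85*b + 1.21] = -7.22*b - 2.85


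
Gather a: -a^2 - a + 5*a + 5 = -a^2 + 4*a + 5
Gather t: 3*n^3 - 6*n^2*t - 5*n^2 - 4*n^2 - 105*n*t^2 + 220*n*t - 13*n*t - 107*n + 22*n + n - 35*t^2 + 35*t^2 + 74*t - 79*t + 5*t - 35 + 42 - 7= 3*n^3 - 9*n^2 - 105*n*t^2 - 84*n + t*(-6*n^2 + 207*n)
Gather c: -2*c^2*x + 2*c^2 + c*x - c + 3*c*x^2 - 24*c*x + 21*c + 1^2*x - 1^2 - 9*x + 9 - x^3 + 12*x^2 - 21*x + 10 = c^2*(2 - 2*x) + c*(3*x^2 - 23*x + 20) - x^3 + 12*x^2 - 29*x + 18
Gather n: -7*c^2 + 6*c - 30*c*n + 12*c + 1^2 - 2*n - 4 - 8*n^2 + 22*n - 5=-7*c^2 + 18*c - 8*n^2 + n*(20 - 30*c) - 8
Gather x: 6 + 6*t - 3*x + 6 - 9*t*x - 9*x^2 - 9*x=6*t - 9*x^2 + x*(-9*t - 12) + 12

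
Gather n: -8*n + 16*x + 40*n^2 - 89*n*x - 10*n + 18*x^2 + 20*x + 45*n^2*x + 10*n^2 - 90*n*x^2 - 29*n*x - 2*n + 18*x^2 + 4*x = n^2*(45*x + 50) + n*(-90*x^2 - 118*x - 20) + 36*x^2 + 40*x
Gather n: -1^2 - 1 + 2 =0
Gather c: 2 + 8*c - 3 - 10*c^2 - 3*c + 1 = -10*c^2 + 5*c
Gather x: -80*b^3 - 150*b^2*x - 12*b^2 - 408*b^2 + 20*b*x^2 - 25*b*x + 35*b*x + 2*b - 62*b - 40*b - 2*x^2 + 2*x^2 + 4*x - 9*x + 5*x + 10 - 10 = -80*b^3 - 420*b^2 + 20*b*x^2 - 100*b + x*(-150*b^2 + 10*b)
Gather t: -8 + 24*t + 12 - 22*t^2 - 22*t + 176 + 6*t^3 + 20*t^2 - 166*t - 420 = 6*t^3 - 2*t^2 - 164*t - 240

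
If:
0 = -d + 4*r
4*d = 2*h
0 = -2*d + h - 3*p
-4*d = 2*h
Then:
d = 0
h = 0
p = 0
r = 0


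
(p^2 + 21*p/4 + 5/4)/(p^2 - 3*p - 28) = (4*p^2 + 21*p + 5)/(4*(p^2 - 3*p - 28))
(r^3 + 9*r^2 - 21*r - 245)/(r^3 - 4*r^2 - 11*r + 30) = (r^2 + 14*r + 49)/(r^2 + r - 6)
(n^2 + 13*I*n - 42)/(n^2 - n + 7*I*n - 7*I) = (n + 6*I)/(n - 1)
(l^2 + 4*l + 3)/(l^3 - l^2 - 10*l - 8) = (l + 3)/(l^2 - 2*l - 8)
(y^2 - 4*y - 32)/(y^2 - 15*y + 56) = (y + 4)/(y - 7)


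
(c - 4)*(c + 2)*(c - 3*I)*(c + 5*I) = c^4 - 2*c^3 + 2*I*c^3 + 7*c^2 - 4*I*c^2 - 30*c - 16*I*c - 120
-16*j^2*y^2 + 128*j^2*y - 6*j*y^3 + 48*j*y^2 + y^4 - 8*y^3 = y*(-8*j + y)*(2*j + y)*(y - 8)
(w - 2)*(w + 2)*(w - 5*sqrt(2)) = w^3 - 5*sqrt(2)*w^2 - 4*w + 20*sqrt(2)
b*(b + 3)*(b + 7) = b^3 + 10*b^2 + 21*b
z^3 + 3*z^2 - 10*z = z*(z - 2)*(z + 5)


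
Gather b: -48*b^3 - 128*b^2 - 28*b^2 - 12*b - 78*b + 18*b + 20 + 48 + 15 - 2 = -48*b^3 - 156*b^2 - 72*b + 81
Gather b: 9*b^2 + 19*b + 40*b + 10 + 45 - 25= 9*b^2 + 59*b + 30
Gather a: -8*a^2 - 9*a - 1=-8*a^2 - 9*a - 1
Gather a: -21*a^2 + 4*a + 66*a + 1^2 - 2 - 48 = -21*a^2 + 70*a - 49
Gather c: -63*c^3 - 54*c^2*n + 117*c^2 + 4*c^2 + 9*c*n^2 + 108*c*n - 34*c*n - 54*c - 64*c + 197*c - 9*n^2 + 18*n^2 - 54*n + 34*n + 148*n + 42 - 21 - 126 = -63*c^3 + c^2*(121 - 54*n) + c*(9*n^2 + 74*n + 79) + 9*n^2 + 128*n - 105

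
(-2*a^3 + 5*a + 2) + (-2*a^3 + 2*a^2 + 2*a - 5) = -4*a^3 + 2*a^2 + 7*a - 3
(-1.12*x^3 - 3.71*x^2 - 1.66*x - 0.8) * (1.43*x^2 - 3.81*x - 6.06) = -1.6016*x^5 - 1.0381*x^4 + 18.5485*x^3 + 27.6632*x^2 + 13.1076*x + 4.848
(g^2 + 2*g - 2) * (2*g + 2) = 2*g^3 + 6*g^2 - 4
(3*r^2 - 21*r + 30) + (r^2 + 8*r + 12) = 4*r^2 - 13*r + 42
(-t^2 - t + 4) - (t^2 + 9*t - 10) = -2*t^2 - 10*t + 14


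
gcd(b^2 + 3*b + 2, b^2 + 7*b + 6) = b + 1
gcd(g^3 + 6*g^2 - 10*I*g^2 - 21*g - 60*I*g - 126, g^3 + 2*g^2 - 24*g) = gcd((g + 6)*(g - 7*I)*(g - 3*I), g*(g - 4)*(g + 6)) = g + 6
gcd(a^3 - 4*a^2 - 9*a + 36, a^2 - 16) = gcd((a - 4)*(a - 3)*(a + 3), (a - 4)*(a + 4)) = a - 4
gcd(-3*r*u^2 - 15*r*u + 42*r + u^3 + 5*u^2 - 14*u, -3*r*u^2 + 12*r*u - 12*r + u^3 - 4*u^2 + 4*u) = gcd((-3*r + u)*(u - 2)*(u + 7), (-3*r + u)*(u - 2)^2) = 3*r*u - 6*r - u^2 + 2*u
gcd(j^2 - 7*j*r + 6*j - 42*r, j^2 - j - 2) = 1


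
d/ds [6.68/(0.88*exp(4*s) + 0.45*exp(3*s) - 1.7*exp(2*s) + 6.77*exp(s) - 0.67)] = (-23.5136*exp(3*s) - 9.018*exp(2*s) + 22.712*exp(s) - 45.2236)*exp(s)/(0.88*exp(4*s) + 0.45*exp(3*s) - 1.7*exp(2*s) + 6.77*exp(s) - 0.67)^2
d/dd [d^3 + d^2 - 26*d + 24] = 3*d^2 + 2*d - 26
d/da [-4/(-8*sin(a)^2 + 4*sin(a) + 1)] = 16*(1 - 4*sin(a))*cos(a)/(-8*sin(a)^2 + 4*sin(a) + 1)^2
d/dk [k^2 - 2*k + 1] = 2*k - 2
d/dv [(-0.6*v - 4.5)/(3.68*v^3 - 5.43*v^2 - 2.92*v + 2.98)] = (4.416*v^3 + 46.422*v^2 - 48.87*v - 14.928)/(13.5424*v^6 - 39.9648*v^5 + 7.9937*v^4 + 53.644*v^3 - 23.8364*v^2 - 17.4032*v + 8.8804)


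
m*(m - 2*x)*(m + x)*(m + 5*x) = m^4 + 4*m^3*x - 7*m^2*x^2 - 10*m*x^3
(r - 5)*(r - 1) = r^2 - 6*r + 5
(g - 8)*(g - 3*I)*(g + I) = g^3 - 8*g^2 - 2*I*g^2 + 3*g + 16*I*g - 24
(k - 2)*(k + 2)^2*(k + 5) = k^4 + 7*k^3 + 6*k^2 - 28*k - 40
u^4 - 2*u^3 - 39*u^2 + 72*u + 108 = (u - 6)*(u - 3)*(u + 1)*(u + 6)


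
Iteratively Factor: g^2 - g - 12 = (g + 3)*(g - 4)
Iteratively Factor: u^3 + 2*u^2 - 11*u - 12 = (u + 1)*(u^2 + u - 12) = (u - 3)*(u + 1)*(u + 4)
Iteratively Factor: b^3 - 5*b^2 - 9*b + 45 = (b + 3)*(b^2 - 8*b + 15) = (b - 5)*(b + 3)*(b - 3)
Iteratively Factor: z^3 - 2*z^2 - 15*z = (z - 5)*(z^2 + 3*z) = (z - 5)*(z + 3)*(z)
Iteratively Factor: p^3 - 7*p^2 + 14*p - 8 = (p - 1)*(p^2 - 6*p + 8) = (p - 4)*(p - 1)*(p - 2)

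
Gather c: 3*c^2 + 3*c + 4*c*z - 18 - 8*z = 3*c^2 + c*(4*z + 3) - 8*z - 18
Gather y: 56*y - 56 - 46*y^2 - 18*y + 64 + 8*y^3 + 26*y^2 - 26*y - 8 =8*y^3 - 20*y^2 + 12*y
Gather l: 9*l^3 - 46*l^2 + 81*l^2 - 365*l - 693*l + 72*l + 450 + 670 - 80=9*l^3 + 35*l^2 - 986*l + 1040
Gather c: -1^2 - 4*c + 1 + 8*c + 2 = 4*c + 2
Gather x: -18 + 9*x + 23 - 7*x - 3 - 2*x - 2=0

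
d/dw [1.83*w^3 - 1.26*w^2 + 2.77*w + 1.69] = 5.49*w^2 - 2.52*w + 2.77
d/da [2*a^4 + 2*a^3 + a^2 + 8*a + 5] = 8*a^3 + 6*a^2 + 2*a + 8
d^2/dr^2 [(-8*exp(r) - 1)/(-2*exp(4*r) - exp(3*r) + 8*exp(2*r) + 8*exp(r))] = (288*exp(7*r) + 240*exp(6*r) - 178*exp(5*r) + 777*exp(4*r) + 696*exp(3*r) - 272*exp(2*r) + 192*exp(r) + 64)*exp(-r)/(8*exp(9*r) + 12*exp(8*r) - 90*exp(7*r) - 191*exp(6*r) + 264*exp(5*r) + 936*exp(4*r) + 256*exp(3*r) - 1344*exp(2*r) - 1536*exp(r) - 512)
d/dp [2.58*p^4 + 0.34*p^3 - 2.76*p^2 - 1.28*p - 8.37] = 10.32*p^3 + 1.02*p^2 - 5.52*p - 1.28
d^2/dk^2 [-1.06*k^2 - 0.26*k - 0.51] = -2.12000000000000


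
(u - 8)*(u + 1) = u^2 - 7*u - 8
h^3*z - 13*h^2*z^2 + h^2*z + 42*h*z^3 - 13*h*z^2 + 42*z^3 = (h - 7*z)*(h - 6*z)*(h*z + z)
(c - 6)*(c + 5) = c^2 - c - 30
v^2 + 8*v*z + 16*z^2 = (v + 4*z)^2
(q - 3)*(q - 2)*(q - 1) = q^3 - 6*q^2 + 11*q - 6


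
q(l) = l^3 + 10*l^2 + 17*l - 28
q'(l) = 3*l^2 + 20*l + 17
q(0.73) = -9.87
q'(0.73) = 33.20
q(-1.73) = -32.66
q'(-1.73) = -8.62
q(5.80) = 602.11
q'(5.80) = 233.92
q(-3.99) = -0.15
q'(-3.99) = -15.04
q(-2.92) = -17.27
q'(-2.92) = -15.82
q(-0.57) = -34.63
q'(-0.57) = 6.57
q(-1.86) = -31.46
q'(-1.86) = -9.82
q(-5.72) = 14.79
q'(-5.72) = 0.76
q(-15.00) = -1408.00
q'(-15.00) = 392.00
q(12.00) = 3344.00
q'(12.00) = 689.00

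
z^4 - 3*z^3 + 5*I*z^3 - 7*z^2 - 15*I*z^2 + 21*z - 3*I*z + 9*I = (z - 3)*(z + I)^2*(z + 3*I)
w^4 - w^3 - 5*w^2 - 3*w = w*(w - 3)*(w + 1)^2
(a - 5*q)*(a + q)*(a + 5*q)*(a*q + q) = a^4*q + a^3*q^2 + a^3*q - 25*a^2*q^3 + a^2*q^2 - 25*a*q^4 - 25*a*q^3 - 25*q^4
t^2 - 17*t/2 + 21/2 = (t - 7)*(t - 3/2)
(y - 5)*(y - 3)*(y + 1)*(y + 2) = y^4 - 5*y^3 - 7*y^2 + 29*y + 30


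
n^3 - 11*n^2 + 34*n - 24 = (n - 6)*(n - 4)*(n - 1)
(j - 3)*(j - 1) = j^2 - 4*j + 3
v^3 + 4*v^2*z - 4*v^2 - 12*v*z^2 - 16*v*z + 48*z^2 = (v - 4)*(v - 2*z)*(v + 6*z)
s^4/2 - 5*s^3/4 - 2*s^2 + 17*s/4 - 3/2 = (s/2 + 1)*(s - 3)*(s - 1)*(s - 1/2)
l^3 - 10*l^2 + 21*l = l*(l - 7)*(l - 3)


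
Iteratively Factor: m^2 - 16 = (m - 4)*(m + 4)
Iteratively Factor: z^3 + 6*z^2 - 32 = (z + 4)*(z^2 + 2*z - 8) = (z + 4)^2*(z - 2)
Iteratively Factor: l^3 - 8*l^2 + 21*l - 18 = (l - 2)*(l^2 - 6*l + 9) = (l - 3)*(l - 2)*(l - 3)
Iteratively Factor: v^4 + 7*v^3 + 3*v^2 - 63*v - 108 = (v + 3)*(v^3 + 4*v^2 - 9*v - 36) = (v - 3)*(v + 3)*(v^2 + 7*v + 12) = (v - 3)*(v + 3)*(v + 4)*(v + 3)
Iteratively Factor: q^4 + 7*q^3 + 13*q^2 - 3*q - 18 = (q - 1)*(q^3 + 8*q^2 + 21*q + 18) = (q - 1)*(q + 3)*(q^2 + 5*q + 6) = (q - 1)*(q + 3)^2*(q + 2)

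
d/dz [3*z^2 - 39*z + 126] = 6*z - 39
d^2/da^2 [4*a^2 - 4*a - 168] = 8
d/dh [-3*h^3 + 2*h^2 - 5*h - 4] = -9*h^2 + 4*h - 5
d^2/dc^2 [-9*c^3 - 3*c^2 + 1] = -54*c - 6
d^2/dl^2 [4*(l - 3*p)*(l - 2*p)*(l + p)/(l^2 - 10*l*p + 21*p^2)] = 320*p^2/(l^3 - 21*l^2*p + 147*l*p^2 - 343*p^3)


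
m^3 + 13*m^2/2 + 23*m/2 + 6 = (m + 1)*(m + 3/2)*(m + 4)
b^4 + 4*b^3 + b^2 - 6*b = b*(b - 1)*(b + 2)*(b + 3)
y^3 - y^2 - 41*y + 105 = (y - 5)*(y - 3)*(y + 7)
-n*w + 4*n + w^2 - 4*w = (-n + w)*(w - 4)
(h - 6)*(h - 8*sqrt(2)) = h^2 - 8*sqrt(2)*h - 6*h + 48*sqrt(2)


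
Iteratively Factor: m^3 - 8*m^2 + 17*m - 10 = (m - 1)*(m^2 - 7*m + 10) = (m - 5)*(m - 1)*(m - 2)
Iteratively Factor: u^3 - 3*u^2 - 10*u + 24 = (u - 4)*(u^2 + u - 6) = (u - 4)*(u + 3)*(u - 2)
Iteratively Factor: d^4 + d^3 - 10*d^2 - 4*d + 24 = (d + 2)*(d^3 - d^2 - 8*d + 12) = (d - 2)*(d + 2)*(d^2 + d - 6) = (d - 2)*(d + 2)*(d + 3)*(d - 2)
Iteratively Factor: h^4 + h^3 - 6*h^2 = (h - 2)*(h^3 + 3*h^2) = h*(h - 2)*(h^2 + 3*h) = h^2*(h - 2)*(h + 3)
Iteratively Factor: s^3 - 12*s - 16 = (s + 2)*(s^2 - 2*s - 8) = (s + 2)^2*(s - 4)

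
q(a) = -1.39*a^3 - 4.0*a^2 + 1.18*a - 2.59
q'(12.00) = -695.30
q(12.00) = -2966.35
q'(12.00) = -695.30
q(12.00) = -2966.35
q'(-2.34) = -2.93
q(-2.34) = -9.44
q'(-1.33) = 4.44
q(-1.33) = -7.96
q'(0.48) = -3.62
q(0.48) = -3.10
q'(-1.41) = 4.17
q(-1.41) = -8.31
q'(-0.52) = 4.21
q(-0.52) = -4.09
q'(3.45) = -76.05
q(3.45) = -103.21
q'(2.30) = -39.28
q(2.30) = -37.95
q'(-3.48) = -21.48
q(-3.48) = 3.44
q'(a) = -4.17*a^2 - 8.0*a + 1.18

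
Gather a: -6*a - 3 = -6*a - 3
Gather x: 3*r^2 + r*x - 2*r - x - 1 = 3*r^2 - 2*r + x*(r - 1) - 1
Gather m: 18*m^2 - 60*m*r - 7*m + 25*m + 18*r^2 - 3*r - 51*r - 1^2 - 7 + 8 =18*m^2 + m*(18 - 60*r) + 18*r^2 - 54*r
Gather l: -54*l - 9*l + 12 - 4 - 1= 7 - 63*l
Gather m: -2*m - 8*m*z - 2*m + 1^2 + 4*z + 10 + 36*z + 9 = m*(-8*z - 4) + 40*z + 20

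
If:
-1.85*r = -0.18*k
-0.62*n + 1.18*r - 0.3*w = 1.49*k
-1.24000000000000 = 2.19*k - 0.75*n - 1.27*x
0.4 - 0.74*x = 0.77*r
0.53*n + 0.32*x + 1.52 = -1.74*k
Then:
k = -0.62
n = -1.19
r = -0.06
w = 5.31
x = 0.60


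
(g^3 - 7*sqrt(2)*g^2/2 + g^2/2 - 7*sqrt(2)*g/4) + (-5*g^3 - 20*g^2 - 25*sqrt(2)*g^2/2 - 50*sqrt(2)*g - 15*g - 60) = -4*g^3 - 16*sqrt(2)*g^2 - 39*g^2/2 - 207*sqrt(2)*g/4 - 15*g - 60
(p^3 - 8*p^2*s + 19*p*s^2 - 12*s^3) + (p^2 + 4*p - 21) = p^3 - 8*p^2*s + p^2 + 19*p*s^2 + 4*p - 12*s^3 - 21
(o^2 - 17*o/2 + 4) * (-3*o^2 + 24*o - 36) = -3*o^4 + 99*o^3/2 - 252*o^2 + 402*o - 144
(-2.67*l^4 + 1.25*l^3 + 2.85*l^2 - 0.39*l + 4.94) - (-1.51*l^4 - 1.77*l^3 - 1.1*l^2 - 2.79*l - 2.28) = -1.16*l^4 + 3.02*l^3 + 3.95*l^2 + 2.4*l + 7.22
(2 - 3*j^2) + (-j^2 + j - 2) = -4*j^2 + j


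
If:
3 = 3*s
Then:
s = 1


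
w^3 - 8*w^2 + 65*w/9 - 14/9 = (w - 7)*(w - 2/3)*(w - 1/3)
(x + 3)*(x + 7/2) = x^2 + 13*x/2 + 21/2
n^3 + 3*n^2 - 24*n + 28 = (n - 2)^2*(n + 7)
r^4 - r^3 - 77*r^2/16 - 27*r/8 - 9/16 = (r - 3)*(r + 1/4)*(r + 3/4)*(r + 1)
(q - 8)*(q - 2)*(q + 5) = q^3 - 5*q^2 - 34*q + 80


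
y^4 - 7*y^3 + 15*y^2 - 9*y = y*(y - 3)^2*(y - 1)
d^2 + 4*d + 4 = (d + 2)^2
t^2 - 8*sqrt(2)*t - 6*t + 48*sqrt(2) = (t - 6)*(t - 8*sqrt(2))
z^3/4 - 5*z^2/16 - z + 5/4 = (z/4 + 1/2)*(z - 2)*(z - 5/4)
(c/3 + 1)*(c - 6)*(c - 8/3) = c^3/3 - 17*c^2/9 - 10*c/3 + 16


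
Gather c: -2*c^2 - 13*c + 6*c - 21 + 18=-2*c^2 - 7*c - 3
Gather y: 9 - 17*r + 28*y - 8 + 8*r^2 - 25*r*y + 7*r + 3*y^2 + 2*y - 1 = 8*r^2 - 10*r + 3*y^2 + y*(30 - 25*r)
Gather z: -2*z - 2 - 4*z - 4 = -6*z - 6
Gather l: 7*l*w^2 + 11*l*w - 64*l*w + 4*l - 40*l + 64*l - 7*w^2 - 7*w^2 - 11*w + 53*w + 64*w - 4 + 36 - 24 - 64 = l*(7*w^2 - 53*w + 28) - 14*w^2 + 106*w - 56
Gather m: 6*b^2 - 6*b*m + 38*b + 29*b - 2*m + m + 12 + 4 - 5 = 6*b^2 + 67*b + m*(-6*b - 1) + 11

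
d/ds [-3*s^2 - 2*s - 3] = -6*s - 2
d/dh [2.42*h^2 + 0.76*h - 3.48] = 4.84*h + 0.76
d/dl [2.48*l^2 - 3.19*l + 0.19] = 4.96*l - 3.19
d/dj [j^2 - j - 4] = 2*j - 1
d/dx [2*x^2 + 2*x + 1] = 4*x + 2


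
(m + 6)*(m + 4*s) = m^2 + 4*m*s + 6*m + 24*s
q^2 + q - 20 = (q - 4)*(q + 5)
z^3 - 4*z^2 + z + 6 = (z - 3)*(z - 2)*(z + 1)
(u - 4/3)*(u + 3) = u^2 + 5*u/3 - 4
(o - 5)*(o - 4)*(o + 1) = o^3 - 8*o^2 + 11*o + 20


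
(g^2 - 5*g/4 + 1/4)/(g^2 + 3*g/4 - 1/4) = (g - 1)/(g + 1)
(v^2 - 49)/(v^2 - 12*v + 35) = (v + 7)/(v - 5)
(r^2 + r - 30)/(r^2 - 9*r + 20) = (r + 6)/(r - 4)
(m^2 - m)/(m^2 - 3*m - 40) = m*(1 - m)/(-m^2 + 3*m + 40)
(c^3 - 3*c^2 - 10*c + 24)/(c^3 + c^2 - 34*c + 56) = (c + 3)/(c + 7)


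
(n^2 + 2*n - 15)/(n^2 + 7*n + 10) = (n - 3)/(n + 2)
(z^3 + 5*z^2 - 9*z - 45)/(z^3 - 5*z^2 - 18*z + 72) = (z^2 + 8*z + 15)/(z^2 - 2*z - 24)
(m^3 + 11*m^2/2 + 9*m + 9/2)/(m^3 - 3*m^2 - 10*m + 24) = (2*m^2 + 5*m + 3)/(2*(m^2 - 6*m + 8))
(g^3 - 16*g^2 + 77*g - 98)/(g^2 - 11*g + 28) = (g^2 - 9*g + 14)/(g - 4)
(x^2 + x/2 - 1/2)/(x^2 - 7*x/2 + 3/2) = (x + 1)/(x - 3)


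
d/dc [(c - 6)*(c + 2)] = 2*c - 4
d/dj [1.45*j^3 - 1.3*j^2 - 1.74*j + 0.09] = 4.35*j^2 - 2.6*j - 1.74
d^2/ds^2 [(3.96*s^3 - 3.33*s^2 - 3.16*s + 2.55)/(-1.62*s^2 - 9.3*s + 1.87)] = (-2.8421709430404e-14*s^5 - 1.13686837721616e-13*s^4 - 792.747*s^3 + 433.584252*s^2 - 256.15872*s - 323.348466)/(4.251528*s^6 + 73.22076*s^5 + 405.618516*s^4 + 635.31648*s^3 - 468.213966*s^2 + 97.56351*s - 6.539203)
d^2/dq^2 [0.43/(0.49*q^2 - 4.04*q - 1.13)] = (0.206486*q^2 - 1.702456*q - 0.43*(0.98*q - 4.04)*(1.96*q - 8.08) - 0.476182)/(-0.49*q^2 + 4.04*q + 1.13)^3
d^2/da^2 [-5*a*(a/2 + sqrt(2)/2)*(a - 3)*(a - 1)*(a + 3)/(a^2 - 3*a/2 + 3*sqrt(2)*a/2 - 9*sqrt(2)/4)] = 20*(-24*a^7 - 104*sqrt(2)*a^6 + 104*a^6 - 432*a^5 + 450*sqrt(2)*a^5 - 729*sqrt(2)*a^4 + 1296*a^4 - 1548*a^3 + 684*sqrt(2)*a^3 - 405*sqrt(2)*a^2 + 162*a^2 + 243*sqrt(2)*a + 1215*a - 243 + 243*sqrt(2))/(32*a^6 - 144*a^5 + 144*sqrt(2)*a^5 - 648*sqrt(2)*a^4 + 648*a^4 - 2052*a^3 + 1188*sqrt(2)*a^3 - 1458*sqrt(2)*a^2 + 2916*a^2 - 1458*a + 1458*sqrt(2)*a - 729*sqrt(2))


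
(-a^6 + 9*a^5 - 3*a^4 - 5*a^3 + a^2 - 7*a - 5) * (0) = 0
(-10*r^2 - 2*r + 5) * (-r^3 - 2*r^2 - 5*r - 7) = 10*r^5 + 22*r^4 + 49*r^3 + 70*r^2 - 11*r - 35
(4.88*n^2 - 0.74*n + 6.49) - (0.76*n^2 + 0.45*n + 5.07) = 4.12*n^2 - 1.19*n + 1.42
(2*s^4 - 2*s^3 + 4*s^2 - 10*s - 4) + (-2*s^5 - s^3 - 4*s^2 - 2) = -2*s^5 + 2*s^4 - 3*s^3 - 10*s - 6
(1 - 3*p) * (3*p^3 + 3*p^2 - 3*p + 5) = -9*p^4 - 6*p^3 + 12*p^2 - 18*p + 5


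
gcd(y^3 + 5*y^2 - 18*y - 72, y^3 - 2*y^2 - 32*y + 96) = y^2 + 2*y - 24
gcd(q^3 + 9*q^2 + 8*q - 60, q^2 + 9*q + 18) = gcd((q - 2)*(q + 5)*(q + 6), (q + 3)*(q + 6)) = q + 6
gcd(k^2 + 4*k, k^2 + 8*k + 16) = k + 4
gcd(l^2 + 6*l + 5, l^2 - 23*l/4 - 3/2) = 1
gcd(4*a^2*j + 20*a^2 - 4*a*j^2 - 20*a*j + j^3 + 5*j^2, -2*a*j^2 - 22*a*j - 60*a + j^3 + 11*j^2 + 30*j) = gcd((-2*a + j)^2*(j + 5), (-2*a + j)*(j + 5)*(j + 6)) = 2*a*j + 10*a - j^2 - 5*j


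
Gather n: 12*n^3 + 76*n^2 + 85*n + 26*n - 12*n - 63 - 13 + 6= 12*n^3 + 76*n^2 + 99*n - 70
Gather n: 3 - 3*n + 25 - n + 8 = 36 - 4*n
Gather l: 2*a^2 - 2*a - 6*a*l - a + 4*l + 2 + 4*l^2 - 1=2*a^2 - 3*a + 4*l^2 + l*(4 - 6*a) + 1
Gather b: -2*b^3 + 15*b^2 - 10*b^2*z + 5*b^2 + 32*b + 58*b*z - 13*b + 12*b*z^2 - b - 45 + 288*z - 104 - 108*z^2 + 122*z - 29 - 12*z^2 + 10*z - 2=-2*b^3 + b^2*(20 - 10*z) + b*(12*z^2 + 58*z + 18) - 120*z^2 + 420*z - 180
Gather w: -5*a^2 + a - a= -5*a^2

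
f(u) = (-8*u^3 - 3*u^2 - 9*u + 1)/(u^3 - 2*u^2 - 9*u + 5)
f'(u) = (-24*u^2 - 6*u - 9)/(u^3 - 2*u^2 - 9*u + 5) + (-3*u^2 + 4*u + 9)*(-8*u^3 - 3*u^2 - 9*u + 1)/(u^3 - 2*u^2 - 9*u + 5)^2 = (19*u^4 + 162*u^3 - 114*u^2 - 26*u - 36)/(u^6 - 4*u^5 - 14*u^4 + 46*u^3 + 61*u^2 - 90*u + 25)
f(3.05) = 22.18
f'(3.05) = 31.49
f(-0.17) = 0.38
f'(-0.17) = -0.85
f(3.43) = 42.89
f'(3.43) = 94.10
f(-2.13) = 15.44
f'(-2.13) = -56.66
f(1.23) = 4.08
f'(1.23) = 2.00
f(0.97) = 3.80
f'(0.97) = -0.17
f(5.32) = -26.16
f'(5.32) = 13.88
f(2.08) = 7.68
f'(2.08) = 6.88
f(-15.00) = -7.18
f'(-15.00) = 0.03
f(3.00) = 20.69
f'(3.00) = 28.24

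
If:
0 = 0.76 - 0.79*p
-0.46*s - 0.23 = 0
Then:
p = 0.96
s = -0.50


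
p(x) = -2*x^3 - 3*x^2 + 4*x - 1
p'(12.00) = -932.00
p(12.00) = -3841.00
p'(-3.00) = -32.00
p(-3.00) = 14.00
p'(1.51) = -18.74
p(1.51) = -8.69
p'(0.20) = 2.56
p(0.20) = -0.34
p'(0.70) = -3.14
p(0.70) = -0.36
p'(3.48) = -89.54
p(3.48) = -107.70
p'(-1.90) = -6.26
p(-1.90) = -5.71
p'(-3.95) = -65.92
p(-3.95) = 59.65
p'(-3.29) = -41.20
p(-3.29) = 24.59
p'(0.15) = 2.96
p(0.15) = -0.47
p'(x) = -6*x^2 - 6*x + 4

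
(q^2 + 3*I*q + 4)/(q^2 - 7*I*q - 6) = (q + 4*I)/(q - 6*I)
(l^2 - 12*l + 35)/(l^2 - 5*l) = (l - 7)/l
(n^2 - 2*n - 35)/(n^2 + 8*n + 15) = (n - 7)/(n + 3)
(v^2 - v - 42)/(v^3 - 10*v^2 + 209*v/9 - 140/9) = 9*(v + 6)/(9*v^2 - 27*v + 20)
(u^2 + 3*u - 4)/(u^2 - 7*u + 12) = (u^2 + 3*u - 4)/(u^2 - 7*u + 12)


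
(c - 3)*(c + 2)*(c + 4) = c^3 + 3*c^2 - 10*c - 24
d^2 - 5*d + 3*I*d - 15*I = (d - 5)*(d + 3*I)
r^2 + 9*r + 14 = (r + 2)*(r + 7)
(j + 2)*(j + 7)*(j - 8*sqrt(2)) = j^3 - 8*sqrt(2)*j^2 + 9*j^2 - 72*sqrt(2)*j + 14*j - 112*sqrt(2)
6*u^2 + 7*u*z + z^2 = (u + z)*(6*u + z)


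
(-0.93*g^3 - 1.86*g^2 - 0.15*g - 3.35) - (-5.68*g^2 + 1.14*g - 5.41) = -0.93*g^3 + 3.82*g^2 - 1.29*g + 2.06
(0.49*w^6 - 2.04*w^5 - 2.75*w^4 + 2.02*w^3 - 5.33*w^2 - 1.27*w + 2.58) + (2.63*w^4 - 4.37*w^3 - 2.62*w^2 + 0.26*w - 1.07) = 0.49*w^6 - 2.04*w^5 - 0.12*w^4 - 2.35*w^3 - 7.95*w^2 - 1.01*w + 1.51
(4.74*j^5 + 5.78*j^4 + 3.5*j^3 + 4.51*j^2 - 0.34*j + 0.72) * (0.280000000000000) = 1.3272*j^5 + 1.6184*j^4 + 0.98*j^3 + 1.2628*j^2 - 0.0952*j + 0.2016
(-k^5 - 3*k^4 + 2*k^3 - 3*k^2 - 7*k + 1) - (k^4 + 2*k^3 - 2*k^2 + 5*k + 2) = -k^5 - 4*k^4 - k^2 - 12*k - 1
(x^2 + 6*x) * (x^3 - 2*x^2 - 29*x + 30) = x^5 + 4*x^4 - 41*x^3 - 144*x^2 + 180*x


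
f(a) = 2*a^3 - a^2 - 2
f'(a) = 6*a^2 - 2*a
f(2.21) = 14.70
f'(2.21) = 24.88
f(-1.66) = -13.90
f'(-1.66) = 19.85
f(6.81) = 583.27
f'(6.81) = 264.64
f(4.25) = 133.47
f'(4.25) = 99.88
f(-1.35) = -8.74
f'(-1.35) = 13.64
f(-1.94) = -20.37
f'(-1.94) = 26.46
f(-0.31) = -2.16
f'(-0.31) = 1.20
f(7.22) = 698.61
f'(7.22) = 298.33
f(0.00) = -2.00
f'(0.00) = 0.00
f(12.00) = 3310.00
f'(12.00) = 840.00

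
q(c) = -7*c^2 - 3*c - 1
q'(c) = -14*c - 3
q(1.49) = -21.01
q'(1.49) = -23.86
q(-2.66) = -42.55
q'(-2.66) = 34.24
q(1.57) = -22.96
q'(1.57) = -24.98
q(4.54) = -158.90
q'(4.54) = -66.56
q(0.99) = -10.83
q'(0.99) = -16.86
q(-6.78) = -302.44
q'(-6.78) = 91.92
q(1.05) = -11.87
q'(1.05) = -17.70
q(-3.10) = -58.97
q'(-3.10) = 40.40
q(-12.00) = -973.00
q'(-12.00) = 165.00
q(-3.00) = -55.00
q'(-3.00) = 39.00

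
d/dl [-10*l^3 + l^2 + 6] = 2*l*(1 - 15*l)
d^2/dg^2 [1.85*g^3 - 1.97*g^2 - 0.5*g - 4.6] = 11.1*g - 3.94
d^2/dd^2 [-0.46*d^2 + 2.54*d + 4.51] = -0.920000000000000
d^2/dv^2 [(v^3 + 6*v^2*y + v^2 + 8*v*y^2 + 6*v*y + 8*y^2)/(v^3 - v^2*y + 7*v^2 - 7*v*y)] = 2*(v^2*(3*v + 6*y + 1)*(v^2 - v*y + 7*v - 7*y)^2 - v*((3*v - y + 7)*(v^3 + 6*v^2*y + v^2 + 8*v*y^2 + 6*v*y + 8*y^2) + (3*v^2 - 2*v*y + 14*v - 7*y)*(3*v^2 + 12*v*y + 2*v + 8*y^2 + 6*y))*(v^2 - v*y + 7*v - 7*y) + (3*v^2 - 2*v*y + 14*v - 7*y)^2*(v^3 + 6*v^2*y + v^2 + 8*v*y^2 + 6*v*y + 8*y^2))/(v^3*(v^2 - v*y + 7*v - 7*y)^3)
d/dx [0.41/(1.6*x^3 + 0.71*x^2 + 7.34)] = x*(-1.968*x - 0.5822)/(1.6*x^3 + 0.71*x^2 + 7.34)^2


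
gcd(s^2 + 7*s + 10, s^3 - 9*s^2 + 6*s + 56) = s + 2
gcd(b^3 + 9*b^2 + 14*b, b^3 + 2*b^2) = b^2 + 2*b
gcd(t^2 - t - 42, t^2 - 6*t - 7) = t - 7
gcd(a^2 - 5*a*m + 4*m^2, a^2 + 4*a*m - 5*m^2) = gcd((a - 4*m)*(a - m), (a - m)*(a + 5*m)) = a - m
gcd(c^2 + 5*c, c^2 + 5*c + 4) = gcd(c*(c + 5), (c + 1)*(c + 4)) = 1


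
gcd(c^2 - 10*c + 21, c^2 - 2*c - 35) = c - 7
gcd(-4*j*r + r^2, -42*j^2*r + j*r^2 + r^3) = r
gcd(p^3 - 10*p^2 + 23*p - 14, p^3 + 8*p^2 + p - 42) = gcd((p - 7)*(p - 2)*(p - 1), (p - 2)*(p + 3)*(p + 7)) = p - 2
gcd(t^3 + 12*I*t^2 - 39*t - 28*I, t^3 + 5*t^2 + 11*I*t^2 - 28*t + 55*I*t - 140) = t^2 + 11*I*t - 28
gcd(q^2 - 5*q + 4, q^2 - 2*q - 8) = q - 4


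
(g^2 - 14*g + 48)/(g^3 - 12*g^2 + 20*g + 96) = 1/(g + 2)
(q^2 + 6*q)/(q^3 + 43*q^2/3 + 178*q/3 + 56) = 3*q/(3*q^2 + 25*q + 28)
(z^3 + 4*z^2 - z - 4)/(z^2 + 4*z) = z - 1/z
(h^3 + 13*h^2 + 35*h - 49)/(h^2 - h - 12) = (-h^3 - 13*h^2 - 35*h + 49)/(-h^2 + h + 12)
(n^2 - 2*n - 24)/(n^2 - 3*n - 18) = (n + 4)/(n + 3)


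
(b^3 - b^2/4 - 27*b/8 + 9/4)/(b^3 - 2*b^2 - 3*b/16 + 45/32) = 4*(4*b^2 + 5*b - 6)/(16*b^2 - 8*b - 15)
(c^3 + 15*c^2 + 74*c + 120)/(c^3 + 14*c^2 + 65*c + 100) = (c + 6)/(c + 5)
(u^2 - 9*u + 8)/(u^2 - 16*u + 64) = (u - 1)/(u - 8)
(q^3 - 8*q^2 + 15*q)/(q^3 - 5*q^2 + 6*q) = (q - 5)/(q - 2)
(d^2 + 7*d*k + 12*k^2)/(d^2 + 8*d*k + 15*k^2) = (d + 4*k)/(d + 5*k)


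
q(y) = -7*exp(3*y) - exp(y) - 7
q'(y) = -21*exp(3*y) - exp(y)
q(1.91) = -2169.54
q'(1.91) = -6474.11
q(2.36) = -8333.37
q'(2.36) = -24957.93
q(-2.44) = -7.09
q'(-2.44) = -0.10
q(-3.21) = -7.04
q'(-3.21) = -0.04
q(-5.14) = -7.01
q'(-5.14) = -0.01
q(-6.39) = -7.00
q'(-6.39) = -0.00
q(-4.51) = -7.01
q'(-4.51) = -0.01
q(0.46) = -36.41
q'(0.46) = -85.06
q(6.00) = -459620194.39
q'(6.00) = -1378859755.31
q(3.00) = -56748.67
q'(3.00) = -170184.85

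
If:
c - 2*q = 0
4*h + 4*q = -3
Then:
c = 2*q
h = -q - 3/4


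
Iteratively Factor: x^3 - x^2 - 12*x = (x - 4)*(x^2 + 3*x) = (x - 4)*(x + 3)*(x)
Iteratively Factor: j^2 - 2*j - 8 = (j - 4)*(j + 2)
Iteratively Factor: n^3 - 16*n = (n - 4)*(n^2 + 4*n) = n*(n - 4)*(n + 4)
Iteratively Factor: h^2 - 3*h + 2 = (h - 2)*(h - 1)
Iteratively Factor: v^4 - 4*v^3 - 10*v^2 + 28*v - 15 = (v + 3)*(v^3 - 7*v^2 + 11*v - 5) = (v - 1)*(v + 3)*(v^2 - 6*v + 5) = (v - 1)^2*(v + 3)*(v - 5)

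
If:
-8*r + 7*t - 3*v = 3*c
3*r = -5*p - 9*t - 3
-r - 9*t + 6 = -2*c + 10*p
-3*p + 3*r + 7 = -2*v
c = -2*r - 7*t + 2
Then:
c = 8194/621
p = 647/207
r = -6136/621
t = 760/621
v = 3314/207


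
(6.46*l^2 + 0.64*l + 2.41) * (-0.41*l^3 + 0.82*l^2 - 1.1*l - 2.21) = -2.6486*l^5 + 5.0348*l^4 - 7.5693*l^3 - 13.0044*l^2 - 4.0654*l - 5.3261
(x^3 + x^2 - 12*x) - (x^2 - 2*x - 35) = x^3 - 10*x + 35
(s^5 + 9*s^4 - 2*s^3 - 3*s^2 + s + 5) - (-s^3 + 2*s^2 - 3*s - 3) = s^5 + 9*s^4 - s^3 - 5*s^2 + 4*s + 8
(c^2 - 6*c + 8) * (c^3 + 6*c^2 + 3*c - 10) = c^5 - 25*c^3 + 20*c^2 + 84*c - 80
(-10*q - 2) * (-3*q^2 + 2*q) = 30*q^3 - 14*q^2 - 4*q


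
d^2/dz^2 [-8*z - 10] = 0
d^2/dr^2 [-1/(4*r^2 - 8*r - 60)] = (-r^2 + 2*r + 4*(r - 1)^2 + 15)/(2*(-r^2 + 2*r + 15)^3)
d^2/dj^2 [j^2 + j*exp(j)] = j*exp(j) + 2*exp(j) + 2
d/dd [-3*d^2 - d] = -6*d - 1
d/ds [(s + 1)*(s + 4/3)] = 2*s + 7/3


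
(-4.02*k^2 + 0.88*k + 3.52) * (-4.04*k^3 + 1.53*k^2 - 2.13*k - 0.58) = 16.2408*k^5 - 9.7058*k^4 - 4.3118*k^3 + 5.8428*k^2 - 8.008*k - 2.0416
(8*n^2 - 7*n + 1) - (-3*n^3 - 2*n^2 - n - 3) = 3*n^3 + 10*n^2 - 6*n + 4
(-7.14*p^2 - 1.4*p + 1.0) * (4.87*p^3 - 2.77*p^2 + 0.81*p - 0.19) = -34.7718*p^5 + 12.9598*p^4 + 2.9646*p^3 - 2.5474*p^2 + 1.076*p - 0.19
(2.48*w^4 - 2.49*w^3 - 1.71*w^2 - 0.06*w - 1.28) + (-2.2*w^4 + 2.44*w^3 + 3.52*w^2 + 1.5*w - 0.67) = 0.28*w^4 - 0.0500000000000003*w^3 + 1.81*w^2 + 1.44*w - 1.95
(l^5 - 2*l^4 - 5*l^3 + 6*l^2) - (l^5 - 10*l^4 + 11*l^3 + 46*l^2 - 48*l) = 8*l^4 - 16*l^3 - 40*l^2 + 48*l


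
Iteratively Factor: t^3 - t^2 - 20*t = (t + 4)*(t^2 - 5*t) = t*(t + 4)*(t - 5)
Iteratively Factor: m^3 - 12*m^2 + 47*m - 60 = (m - 5)*(m^2 - 7*m + 12) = (m - 5)*(m - 3)*(m - 4)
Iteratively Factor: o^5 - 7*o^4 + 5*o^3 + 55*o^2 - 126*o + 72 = (o - 2)*(o^4 - 5*o^3 - 5*o^2 + 45*o - 36) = (o - 3)*(o - 2)*(o^3 - 2*o^2 - 11*o + 12) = (o - 3)*(o - 2)*(o + 3)*(o^2 - 5*o + 4) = (o - 3)*(o - 2)*(o - 1)*(o + 3)*(o - 4)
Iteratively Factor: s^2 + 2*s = (s)*(s + 2)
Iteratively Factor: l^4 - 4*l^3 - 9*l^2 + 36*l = (l + 3)*(l^3 - 7*l^2 + 12*l) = (l - 3)*(l + 3)*(l^2 - 4*l) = (l - 4)*(l - 3)*(l + 3)*(l)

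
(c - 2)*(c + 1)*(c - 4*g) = c^3 - 4*c^2*g - c^2 + 4*c*g - 2*c + 8*g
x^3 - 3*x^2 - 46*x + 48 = (x - 8)*(x - 1)*(x + 6)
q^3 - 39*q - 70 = (q - 7)*(q + 2)*(q + 5)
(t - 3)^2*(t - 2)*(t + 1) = t^4 - 7*t^3 + 13*t^2 + 3*t - 18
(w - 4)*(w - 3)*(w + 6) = w^3 - w^2 - 30*w + 72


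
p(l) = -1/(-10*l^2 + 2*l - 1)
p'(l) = -(20*l - 2)/(-10*l^2 + 2*l - 1)^2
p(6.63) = 0.00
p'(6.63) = -0.00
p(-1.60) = 0.03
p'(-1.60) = 0.04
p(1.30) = 0.07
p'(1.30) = -0.10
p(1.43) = 0.05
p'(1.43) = -0.08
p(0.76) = 0.19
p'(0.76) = -0.48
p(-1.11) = 0.06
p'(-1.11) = 0.10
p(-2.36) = 0.02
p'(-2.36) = 0.01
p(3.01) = 0.01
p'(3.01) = -0.01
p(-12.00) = 0.00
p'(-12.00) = 0.00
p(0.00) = 1.00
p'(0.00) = 2.00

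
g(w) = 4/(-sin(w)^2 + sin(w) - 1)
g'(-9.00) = 2.66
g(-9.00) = -2.53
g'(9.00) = 1.12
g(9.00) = -5.28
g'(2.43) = -1.55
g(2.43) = -5.17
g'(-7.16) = -1.17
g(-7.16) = -1.70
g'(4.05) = 1.09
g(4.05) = -1.66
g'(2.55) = -0.67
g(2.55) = -5.31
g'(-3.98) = -1.99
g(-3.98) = -4.94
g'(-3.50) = 1.87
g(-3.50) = -5.18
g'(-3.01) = 3.80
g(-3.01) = -3.48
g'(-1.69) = 0.16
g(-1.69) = -1.34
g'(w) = 4*(2*sin(w)*cos(w) - cos(w))/(-sin(w)^2 + sin(w) - 1)^2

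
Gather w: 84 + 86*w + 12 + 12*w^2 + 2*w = 12*w^2 + 88*w + 96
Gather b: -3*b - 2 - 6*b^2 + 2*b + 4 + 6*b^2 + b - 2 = 0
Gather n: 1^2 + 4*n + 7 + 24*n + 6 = 28*n + 14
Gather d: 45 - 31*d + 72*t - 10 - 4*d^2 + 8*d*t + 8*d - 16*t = -4*d^2 + d*(8*t - 23) + 56*t + 35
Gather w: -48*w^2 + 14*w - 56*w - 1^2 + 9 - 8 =-48*w^2 - 42*w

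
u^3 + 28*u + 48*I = (u - 6*I)*(u + 2*I)*(u + 4*I)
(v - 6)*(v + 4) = v^2 - 2*v - 24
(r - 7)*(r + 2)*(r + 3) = r^3 - 2*r^2 - 29*r - 42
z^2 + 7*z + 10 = (z + 2)*(z + 5)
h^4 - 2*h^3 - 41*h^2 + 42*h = h*(h - 7)*(h - 1)*(h + 6)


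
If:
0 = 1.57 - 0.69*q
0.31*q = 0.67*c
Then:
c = 1.05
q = 2.28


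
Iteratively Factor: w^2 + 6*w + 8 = (w + 2)*(w + 4)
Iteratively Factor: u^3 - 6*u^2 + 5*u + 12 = (u - 4)*(u^2 - 2*u - 3) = (u - 4)*(u - 3)*(u + 1)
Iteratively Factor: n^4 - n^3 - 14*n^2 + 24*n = (n + 4)*(n^3 - 5*n^2 + 6*n) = (n - 3)*(n + 4)*(n^2 - 2*n) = (n - 3)*(n - 2)*(n + 4)*(n)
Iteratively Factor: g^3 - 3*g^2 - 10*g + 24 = (g - 2)*(g^2 - g - 12) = (g - 2)*(g + 3)*(g - 4)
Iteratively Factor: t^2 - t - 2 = (t - 2)*(t + 1)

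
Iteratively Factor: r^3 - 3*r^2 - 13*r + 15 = (r - 1)*(r^2 - 2*r - 15) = (r - 5)*(r - 1)*(r + 3)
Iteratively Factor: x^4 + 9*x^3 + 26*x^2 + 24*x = (x + 4)*(x^3 + 5*x^2 + 6*x) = (x + 2)*(x + 4)*(x^2 + 3*x) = (x + 2)*(x + 3)*(x + 4)*(x)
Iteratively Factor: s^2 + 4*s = (s)*(s + 4)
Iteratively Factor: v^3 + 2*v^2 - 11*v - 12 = (v + 4)*(v^2 - 2*v - 3) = (v - 3)*(v + 4)*(v + 1)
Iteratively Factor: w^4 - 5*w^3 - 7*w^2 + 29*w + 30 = (w + 1)*(w^3 - 6*w^2 - w + 30) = (w + 1)*(w + 2)*(w^2 - 8*w + 15) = (w - 3)*(w + 1)*(w + 2)*(w - 5)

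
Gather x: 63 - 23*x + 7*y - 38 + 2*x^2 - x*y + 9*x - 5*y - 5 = 2*x^2 + x*(-y - 14) + 2*y + 20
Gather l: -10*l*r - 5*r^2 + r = -10*l*r - 5*r^2 + r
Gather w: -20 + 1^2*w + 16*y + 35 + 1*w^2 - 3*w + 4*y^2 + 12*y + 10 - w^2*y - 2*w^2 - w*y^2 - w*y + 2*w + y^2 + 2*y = w^2*(-y - 1) + w*(-y^2 - y) + 5*y^2 + 30*y + 25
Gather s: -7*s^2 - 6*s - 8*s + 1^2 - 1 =-7*s^2 - 14*s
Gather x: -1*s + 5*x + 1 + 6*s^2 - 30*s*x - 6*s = 6*s^2 - 7*s + x*(5 - 30*s) + 1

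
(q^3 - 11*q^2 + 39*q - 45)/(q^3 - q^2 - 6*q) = (q^2 - 8*q + 15)/(q*(q + 2))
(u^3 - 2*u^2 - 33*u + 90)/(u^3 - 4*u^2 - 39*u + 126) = (u - 5)/(u - 7)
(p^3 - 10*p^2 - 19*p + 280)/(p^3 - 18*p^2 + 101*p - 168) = (p + 5)/(p - 3)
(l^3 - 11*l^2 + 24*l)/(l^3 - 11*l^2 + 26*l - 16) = l*(l - 3)/(l^2 - 3*l + 2)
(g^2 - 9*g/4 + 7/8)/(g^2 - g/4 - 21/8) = (2*g - 1)/(2*g + 3)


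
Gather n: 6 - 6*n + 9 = 15 - 6*n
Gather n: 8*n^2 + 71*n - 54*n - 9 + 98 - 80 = 8*n^2 + 17*n + 9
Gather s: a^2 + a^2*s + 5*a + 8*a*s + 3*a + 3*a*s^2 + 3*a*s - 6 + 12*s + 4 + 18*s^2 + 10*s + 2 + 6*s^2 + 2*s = a^2 + 8*a + s^2*(3*a + 24) + s*(a^2 + 11*a + 24)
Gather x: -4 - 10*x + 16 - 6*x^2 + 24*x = -6*x^2 + 14*x + 12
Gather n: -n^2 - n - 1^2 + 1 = -n^2 - n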